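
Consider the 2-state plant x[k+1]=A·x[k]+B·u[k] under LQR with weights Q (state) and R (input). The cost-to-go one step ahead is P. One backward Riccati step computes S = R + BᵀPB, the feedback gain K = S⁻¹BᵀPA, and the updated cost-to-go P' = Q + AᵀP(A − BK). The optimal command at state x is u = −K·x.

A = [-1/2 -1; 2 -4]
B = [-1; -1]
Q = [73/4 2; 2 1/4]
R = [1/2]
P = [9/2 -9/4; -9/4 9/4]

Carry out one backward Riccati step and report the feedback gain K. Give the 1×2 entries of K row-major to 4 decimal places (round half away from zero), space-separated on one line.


0.4091 0.8182

BᵀP = [-2.2500 0.0000]
S = R + BᵀPB = [1/2] + [2.2500] = [2.7500]
BᵀPA = [1.1250 2.2500]
K = S⁻¹·BᵀPA = [0.4091 0.8182]
A−BK = [-0.0909 -0.1818; 2.4091 -3.1818]
AᵀP(A−BK) = [14.1648 -16.6705; -16.6705 20.6591]
P' = Q + AᵀP(A−BK) = [32.4148 -14.6705; -14.6705 20.9091]
tr(P') = 53.3239


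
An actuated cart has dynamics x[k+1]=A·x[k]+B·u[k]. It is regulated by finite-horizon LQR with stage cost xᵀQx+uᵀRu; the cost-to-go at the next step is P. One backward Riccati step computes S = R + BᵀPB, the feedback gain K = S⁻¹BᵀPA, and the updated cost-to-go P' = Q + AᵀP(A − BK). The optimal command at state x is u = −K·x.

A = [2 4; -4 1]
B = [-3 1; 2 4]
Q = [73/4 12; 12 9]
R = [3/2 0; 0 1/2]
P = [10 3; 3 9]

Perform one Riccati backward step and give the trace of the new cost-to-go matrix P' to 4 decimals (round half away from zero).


BᵀP = [-24.0000 9.0000; 22.0000 39.0000]
S = R + BᵀPB = [3/2 0; 0 1/2] + [90.0000 12.0000; 12.0000 178.0000] = [91.5000 12.0000; 12.0000 178.5000]
BᵀPA = [-84.0000 -87.0000; -112.0000 127.0000]
K = S⁻¹·BᵀPA = [-0.8432 -1.0534; -0.5708 0.7823]
A−BK = [0.0412 0.0574; -0.0306 -0.0224]
AᵀP(A−BK) = [1.2472 1.1309; 1.1309 2.0003]
P' = Q + AᵀP(A−BK) = [19.4972 13.1309; 13.1309 11.0003]
tr(P') = 30.4975

30.4975


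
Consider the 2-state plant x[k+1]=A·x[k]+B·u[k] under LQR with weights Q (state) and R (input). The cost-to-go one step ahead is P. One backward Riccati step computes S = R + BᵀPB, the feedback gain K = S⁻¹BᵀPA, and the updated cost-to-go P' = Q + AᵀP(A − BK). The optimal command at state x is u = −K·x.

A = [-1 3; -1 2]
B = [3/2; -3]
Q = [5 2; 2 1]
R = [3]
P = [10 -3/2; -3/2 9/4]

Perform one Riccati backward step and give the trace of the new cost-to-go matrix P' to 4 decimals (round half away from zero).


66.7057

BᵀP = [19.5000 -9.0000]
S = R + BᵀPB = [3] + [56.2500] = [59.2500]
BᵀPA = [-10.5000 40.5000]
K = S⁻¹·BᵀPA = [-0.1772 0.6835]
A−BK = [-0.7342 1.9747; -1.5316 4.0506]
AᵀP(A−BK) = [7.3892 -19.8228; -19.8228 53.3165]
P' = Q + AᵀP(A−BK) = [12.3892 -17.8228; -17.8228 54.3165]
tr(P') = 66.7057


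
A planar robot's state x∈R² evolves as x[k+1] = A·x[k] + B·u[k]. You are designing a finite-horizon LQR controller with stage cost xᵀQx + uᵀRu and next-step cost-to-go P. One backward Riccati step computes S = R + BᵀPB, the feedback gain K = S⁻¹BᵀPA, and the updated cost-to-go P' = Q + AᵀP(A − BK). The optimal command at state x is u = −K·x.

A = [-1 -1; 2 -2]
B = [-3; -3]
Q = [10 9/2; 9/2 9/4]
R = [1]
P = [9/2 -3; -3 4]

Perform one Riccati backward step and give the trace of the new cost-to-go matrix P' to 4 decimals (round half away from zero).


48.4628

BᵀP = [-4.5000 -3.0000]
S = R + BᵀPB = [1] + [22.5000] = [23.5000]
BᵀPA = [-1.5000 10.5000]
K = S⁻¹·BᵀPA = [-0.0638 0.4468]
A−BK = [-1.1915 0.3404; 1.8085 -0.6596]
AᵀP(A−BK) = [32.4043 -10.8298; -10.8298 3.8085]
P' = Q + AᵀP(A−BK) = [42.4043 -6.3298; -6.3298 6.0585]
tr(P') = 48.4628


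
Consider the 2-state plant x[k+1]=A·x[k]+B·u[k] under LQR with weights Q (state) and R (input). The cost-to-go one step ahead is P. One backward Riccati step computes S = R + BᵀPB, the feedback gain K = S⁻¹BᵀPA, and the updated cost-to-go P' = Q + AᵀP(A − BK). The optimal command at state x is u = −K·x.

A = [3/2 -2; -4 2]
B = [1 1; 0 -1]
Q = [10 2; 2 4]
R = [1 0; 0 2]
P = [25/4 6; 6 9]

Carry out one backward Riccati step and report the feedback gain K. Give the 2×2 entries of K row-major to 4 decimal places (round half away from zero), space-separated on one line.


BᵀP = [6.2500 6.0000; 0.2500 -3.0000]
S = R + BᵀPB = [1 0; 0 2] + [6.2500 0.2500; 0.2500 3.2500] = [7.2500 0.2500; 0.2500 5.2500]
BᵀPA = [-14.6250 -0.5000; 12.3750 -6.5000]
K = S⁻¹·BᵀPA = [-2.1020 -0.0263; 2.4572 -1.2368]
A−BK = [1.1447 -0.7368; -1.5428 0.7632]
AᵀP(A−BK) = [24.9128 -9.8289; -9.8289 4.9474]
P' = Q + AᵀP(A−BK) = [34.9128 -7.8289; -7.8289 8.9474]
tr(P') = 43.8602

-2.1020 -0.0263 2.4572 -1.2368


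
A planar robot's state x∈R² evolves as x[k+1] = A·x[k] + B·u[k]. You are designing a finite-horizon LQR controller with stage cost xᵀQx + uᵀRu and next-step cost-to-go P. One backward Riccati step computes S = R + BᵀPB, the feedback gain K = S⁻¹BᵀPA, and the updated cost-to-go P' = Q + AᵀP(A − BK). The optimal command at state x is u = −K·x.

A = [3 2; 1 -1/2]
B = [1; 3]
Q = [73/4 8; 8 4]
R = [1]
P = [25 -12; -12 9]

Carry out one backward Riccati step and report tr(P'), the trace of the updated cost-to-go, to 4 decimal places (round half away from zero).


BᵀP = [-11.0000 15.0000]
S = R + BᵀPB = [1] + [34.0000] = [35.0000]
BᵀPA = [-18.0000 -29.5000]
K = S⁻¹·BᵀPA = [-0.5143 -0.8429]
A−BK = [3.5143 2.8429; 2.5429 2.0286]
AᵀP(A−BK) = [152.7429 124.3286; 124.3286 101.3857]
P' = Q + AᵀP(A−BK) = [170.9929 132.3286; 132.3286 105.3857]
tr(P') = 276.3786

276.3786


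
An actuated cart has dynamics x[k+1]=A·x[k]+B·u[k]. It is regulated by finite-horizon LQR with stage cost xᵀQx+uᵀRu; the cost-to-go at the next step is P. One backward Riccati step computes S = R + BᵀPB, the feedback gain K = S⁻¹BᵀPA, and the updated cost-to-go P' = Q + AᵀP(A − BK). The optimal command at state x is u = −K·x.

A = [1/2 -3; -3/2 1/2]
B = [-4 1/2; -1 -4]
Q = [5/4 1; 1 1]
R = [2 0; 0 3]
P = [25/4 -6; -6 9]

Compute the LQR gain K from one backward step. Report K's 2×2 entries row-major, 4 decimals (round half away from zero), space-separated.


-0.0850 0.6819 0.3834 -0.3099

BᵀP = [-19.0000 15.0000; 27.1250 -39.0000]
S = R + BᵀPB = [2 0; 0 3] + [61.0000 -69.5000; -69.5000 169.5625] = [63.0000 -69.5000; -69.5000 172.5625]
BᵀPA = [-32.0000 64.5000; 72.0625 -100.8750]
K = S⁻¹·BᵀPA = [-0.0850 0.6819; 0.3834 -0.3099]
A−BK = [-0.0318 -0.1174; -0.0516 -0.0578]
AᵀP(A−BK) = [0.4659 -0.4696; -0.4696 1.2529]
P' = Q + AᵀP(A−BK) = [1.7159 0.5304; 0.5304 2.2529]
tr(P') = 3.9689


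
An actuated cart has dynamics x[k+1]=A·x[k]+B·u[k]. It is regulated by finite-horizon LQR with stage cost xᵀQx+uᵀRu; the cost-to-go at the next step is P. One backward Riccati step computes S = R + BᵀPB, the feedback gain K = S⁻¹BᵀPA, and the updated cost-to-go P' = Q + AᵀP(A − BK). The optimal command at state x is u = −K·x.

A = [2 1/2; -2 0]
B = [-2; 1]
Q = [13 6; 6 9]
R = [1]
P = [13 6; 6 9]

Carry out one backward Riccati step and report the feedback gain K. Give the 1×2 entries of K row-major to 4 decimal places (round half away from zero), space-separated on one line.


-0.8947 -0.2632

BᵀP = [-20.0000 -3.0000]
S = R + BᵀPB = [1] + [37.0000] = [38.0000]
BᵀPA = [-34.0000 -10.0000]
K = S⁻¹·BᵀPA = [-0.8947 -0.2632]
A−BK = [0.2105 -0.0263; -1.1053 0.2632]
AᵀP(A−BK) = [9.5789 -1.9474; -1.9474 0.6184]
P' = Q + AᵀP(A−BK) = [22.5789 4.0526; 4.0526 9.6184]
tr(P') = 32.1974


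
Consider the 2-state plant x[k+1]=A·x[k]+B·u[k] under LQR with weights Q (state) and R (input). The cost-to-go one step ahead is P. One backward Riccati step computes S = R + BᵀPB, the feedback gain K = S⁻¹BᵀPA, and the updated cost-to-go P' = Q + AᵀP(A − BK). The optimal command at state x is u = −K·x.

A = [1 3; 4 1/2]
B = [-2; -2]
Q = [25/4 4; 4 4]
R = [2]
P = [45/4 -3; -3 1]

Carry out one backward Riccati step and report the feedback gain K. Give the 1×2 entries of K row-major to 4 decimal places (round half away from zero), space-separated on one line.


-0.0185 -1.7593

BᵀP = [-16.5000 4.0000]
S = R + BᵀPB = [2] + [25.0000] = [27.0000]
BᵀPA = [-0.5000 -47.5000]
K = S⁻¹·BᵀPA = [-0.0185 -1.7593]
A−BK = [0.9630 -0.5185; 3.9630 -3.0185]
AᵀP(A−BK) = [3.2407 -2.6296; -2.6296 8.9352]
P' = Q + AᵀP(A−BK) = [9.4907 1.3704; 1.3704 12.9352]
tr(P') = 22.4259


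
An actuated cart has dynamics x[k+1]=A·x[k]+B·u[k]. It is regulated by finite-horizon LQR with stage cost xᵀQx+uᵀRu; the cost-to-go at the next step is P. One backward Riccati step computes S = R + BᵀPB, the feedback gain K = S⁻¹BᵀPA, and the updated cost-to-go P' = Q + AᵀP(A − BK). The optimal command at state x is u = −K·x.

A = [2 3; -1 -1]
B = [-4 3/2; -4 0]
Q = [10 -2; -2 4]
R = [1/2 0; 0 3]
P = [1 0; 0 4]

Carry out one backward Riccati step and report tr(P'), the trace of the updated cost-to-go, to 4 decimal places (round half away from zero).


26.5199

BᵀP = [-4.0000 -16.0000; 1.5000 0.0000]
S = R + BᵀPB = [1/2 0; 0 3] + [80.0000 -6.0000; -6.0000 2.2500] = [80.5000 -6.0000; -6.0000 5.2500]
BᵀPA = [8.0000 4.0000; 3.0000 4.5000]
K = S⁻¹·BᵀPA = [0.1552 0.1242; 0.7488 0.9990]
A−BK = [1.4976 1.9981; -0.3792 -0.5034]
AᵀP(A−BK) = [4.5121 6.0097; 6.0097 8.0078]
P' = Q + AᵀP(A−BK) = [14.5121 4.0097; 4.0097 12.0078]
tr(P') = 26.5199


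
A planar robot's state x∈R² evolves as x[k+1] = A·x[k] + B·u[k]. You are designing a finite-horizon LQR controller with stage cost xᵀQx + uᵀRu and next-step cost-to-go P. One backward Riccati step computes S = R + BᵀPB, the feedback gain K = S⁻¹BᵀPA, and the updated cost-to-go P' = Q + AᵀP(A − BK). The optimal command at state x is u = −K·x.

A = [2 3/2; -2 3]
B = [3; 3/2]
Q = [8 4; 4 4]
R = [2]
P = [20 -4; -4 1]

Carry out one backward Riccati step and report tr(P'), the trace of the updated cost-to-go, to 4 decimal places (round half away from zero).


BᵀP = [54.0000 -10.5000]
S = R + BᵀPB = [2] + [146.2500] = [148.2500]
BᵀPA = [129.0000 49.5000]
K = S⁻¹·BᵀPA = [0.8702 0.3339]
A−BK = [-0.6105 0.4983; -3.3052 2.4992]
AᵀP(A−BK) = [3.7504 -1.0725; -1.0725 1.4722]
P' = Q + AᵀP(A−BK) = [11.7504 2.9275; 2.9275 5.4722]
tr(P') = 17.2226

17.2226


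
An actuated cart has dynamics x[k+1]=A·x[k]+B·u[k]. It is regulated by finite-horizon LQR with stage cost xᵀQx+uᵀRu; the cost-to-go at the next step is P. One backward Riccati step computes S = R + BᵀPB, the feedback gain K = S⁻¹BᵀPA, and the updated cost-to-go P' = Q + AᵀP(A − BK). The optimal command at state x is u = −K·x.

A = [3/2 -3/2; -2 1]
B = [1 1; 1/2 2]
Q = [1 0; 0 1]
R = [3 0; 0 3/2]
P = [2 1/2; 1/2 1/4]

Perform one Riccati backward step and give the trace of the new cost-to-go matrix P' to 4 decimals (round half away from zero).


4.5353

BᵀP = [2.2500 0.6250; 3.0000 1.0000]
S = R + BᵀPB = [3 0; 0 3/2] + [2.5625 3.5000; 3.5000 5.0000] = [5.5625 3.5000; 3.5000 6.5000]
BᵀPA = [2.1250 -2.7500; 2.5000 -3.5000]
K = S⁻¹·BᵀPA = [0.2118 -0.2353; 0.2706 -0.4118]
A−BK = [1.0176 -0.8529; -2.6471 1.9412]
AᵀP(A−BK) = [1.3735 -1.2206; -1.2206 1.1618]
P' = Q + AᵀP(A−BK) = [2.3735 -1.2206; -1.2206 2.1618]
tr(P') = 4.5353


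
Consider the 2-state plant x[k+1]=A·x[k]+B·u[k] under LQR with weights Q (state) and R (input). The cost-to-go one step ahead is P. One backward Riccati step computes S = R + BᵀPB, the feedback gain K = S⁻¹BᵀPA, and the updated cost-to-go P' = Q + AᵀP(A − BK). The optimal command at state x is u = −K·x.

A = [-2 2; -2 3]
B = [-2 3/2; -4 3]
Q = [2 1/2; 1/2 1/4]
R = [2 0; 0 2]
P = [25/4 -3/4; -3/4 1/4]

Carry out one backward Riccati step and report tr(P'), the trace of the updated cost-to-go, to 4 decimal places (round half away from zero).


BᵀP = [-9.5000 0.5000; 7.1250 -0.3750]
S = R + BᵀPB = [2 0; 0 2] + [17.0000 -12.7500; -12.7500 9.5625] = [19.0000 -12.7500; -12.7500 11.5625]
BᵀPA = [18.0000 -17.5000; -13.5000 13.1250]
K = S⁻¹·BᵀPA = [0.6302 -0.6127; -0.4726 0.4595]
A−BK = [-0.0306 0.0853; 1.9387 -0.8293]
AᵀP(A−BK) = [2.2757 -1.7681; -1.7681 1.4967]
P' = Q + AᵀP(A−BK) = [4.2757 -1.2681; -1.2681 1.7467]
tr(P') = 6.0224

6.0224


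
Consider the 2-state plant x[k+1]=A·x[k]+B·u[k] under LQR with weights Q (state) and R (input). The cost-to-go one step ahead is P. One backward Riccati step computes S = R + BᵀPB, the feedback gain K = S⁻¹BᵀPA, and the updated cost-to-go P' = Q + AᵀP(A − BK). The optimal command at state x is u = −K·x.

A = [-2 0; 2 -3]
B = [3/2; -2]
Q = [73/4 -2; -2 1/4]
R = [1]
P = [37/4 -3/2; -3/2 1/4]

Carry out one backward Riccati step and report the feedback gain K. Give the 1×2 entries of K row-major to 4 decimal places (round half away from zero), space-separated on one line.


BᵀP = [16.8750 -2.7500]
S = R + BᵀPB = [1] + [30.8125] = [31.8125]
BᵀPA = [-39.2500 8.2500]
K = S⁻¹·BᵀPA = [-1.2338 0.2593]
A−BK = [-0.1493 -0.3890; -0.4676 -2.4813]
AᵀP(A−BK) = [1.5737 -0.3212; -0.3212 0.1105]
P' = Q + AᵀP(A−BK) = [19.8237 -2.3212; -2.3212 0.3605]
tr(P') = 20.1842

-1.2338 0.2593


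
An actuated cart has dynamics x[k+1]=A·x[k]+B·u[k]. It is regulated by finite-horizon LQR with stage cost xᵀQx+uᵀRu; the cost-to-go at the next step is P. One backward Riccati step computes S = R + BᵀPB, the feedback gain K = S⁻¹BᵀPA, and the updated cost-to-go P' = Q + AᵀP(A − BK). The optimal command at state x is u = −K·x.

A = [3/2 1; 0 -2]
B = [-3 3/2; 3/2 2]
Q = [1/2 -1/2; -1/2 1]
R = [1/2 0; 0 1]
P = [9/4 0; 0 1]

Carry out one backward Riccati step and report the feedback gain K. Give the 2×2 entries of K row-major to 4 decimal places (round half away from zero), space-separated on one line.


-0.3643 -0.5677 0.2452 -0.4641

BᵀP = [-6.7500 1.5000; 3.3750 2.0000]
S = R + BᵀPB = [1/2 0; 0 1] + [22.5000 -7.1250; -7.1250 9.0625] = [23.0000 -7.1250; -7.1250 10.0625]
BᵀPA = [-10.1250 -9.7500; 5.0625 -0.6250]
K = S⁻¹·BᵀPA = [-0.3643 -0.5677; 0.2452 -0.4641]
A−BK = [0.0394 -0.0069; 0.0560 -0.2204]
AᵀP(A−BK) = [0.1331 -0.0234; -0.0234 0.4251]
P' = Q + AᵀP(A−BK) = [0.6331 -0.5234; -0.5234 1.4251]
tr(P') = 2.0582


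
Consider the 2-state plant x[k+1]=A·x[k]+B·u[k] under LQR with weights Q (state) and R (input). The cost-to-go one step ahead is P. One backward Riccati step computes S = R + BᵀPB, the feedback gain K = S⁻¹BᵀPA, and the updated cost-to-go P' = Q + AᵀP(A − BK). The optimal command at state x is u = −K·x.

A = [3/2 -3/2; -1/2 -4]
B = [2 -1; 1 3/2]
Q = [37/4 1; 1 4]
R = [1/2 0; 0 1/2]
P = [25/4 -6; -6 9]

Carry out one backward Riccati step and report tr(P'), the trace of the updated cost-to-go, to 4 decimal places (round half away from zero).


BᵀP = [6.5000 -3.0000; -15.2500 19.5000]
S = R + BᵀPB = [1/2 0; 0 1/2] + [10.0000 -11.0000; -11.0000 44.5000] = [10.5000 -11.0000; -11.0000 45.0000]
BᵀPA = [11.2500 2.2500; -32.6250 -55.1250]
K = S⁻¹·BᵀPA = [0.4193 -1.4371; -0.6225 -1.5763]
A−BK = [0.0389 -0.2022; 0.0145 -0.1985]
AᵀP(A−BK) = [0.2863 0.1782; 0.1782 2.4034]
P' = Q + AᵀP(A−BK) = [9.5363 1.1782; 1.1782 6.4034]
tr(P') = 15.9397

15.9397


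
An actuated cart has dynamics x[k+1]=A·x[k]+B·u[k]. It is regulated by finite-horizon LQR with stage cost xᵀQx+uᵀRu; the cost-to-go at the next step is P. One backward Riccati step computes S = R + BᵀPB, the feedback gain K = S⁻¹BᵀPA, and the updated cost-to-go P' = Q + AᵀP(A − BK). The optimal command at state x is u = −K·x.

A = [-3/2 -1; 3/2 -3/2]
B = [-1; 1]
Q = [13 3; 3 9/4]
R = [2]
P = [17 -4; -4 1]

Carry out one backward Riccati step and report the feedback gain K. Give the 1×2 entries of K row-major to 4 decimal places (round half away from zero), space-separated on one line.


1.3929 0.4821

BᵀP = [-21.0000 5.0000]
S = R + BᵀPB = [2] + [26.0000] = [28.0000]
BᵀPA = [39.0000 13.5000]
K = S⁻¹·BᵀPA = [1.3929 0.4821]
A−BK = [-0.1071 -0.5179; 0.1071 -1.9821]
AᵀP(A−BK) = [4.1786 1.4464; 1.4464 0.7411]
P' = Q + AᵀP(A−BK) = [17.1786 4.4464; 4.4464 2.9911]
tr(P') = 20.1696


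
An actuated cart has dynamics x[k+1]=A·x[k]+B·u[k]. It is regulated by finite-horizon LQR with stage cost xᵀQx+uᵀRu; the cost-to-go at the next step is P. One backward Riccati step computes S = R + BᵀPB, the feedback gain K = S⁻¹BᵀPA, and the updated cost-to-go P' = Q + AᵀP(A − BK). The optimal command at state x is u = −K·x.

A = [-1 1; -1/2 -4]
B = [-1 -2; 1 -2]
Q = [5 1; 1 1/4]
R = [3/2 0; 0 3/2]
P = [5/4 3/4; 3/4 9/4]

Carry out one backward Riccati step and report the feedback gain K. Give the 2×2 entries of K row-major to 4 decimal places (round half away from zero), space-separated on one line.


BᵀP = [-0.5000 1.5000; -4.0000 -6.0000]
S = R + BᵀPB = [3/2 0; 0 3/2] + [2.0000 -2.0000; -2.0000 20.0000] = [3.5000 -2.0000; -2.0000 21.5000]
BᵀPA = [-0.2500 -6.5000; 7.0000 20.0000]
K = S⁻¹·BᵀPA = [0.1211 -1.4000; 0.3368 0.8000]
A−BK = [-0.2053 1.2000; 0.0526 -1.0000]
AᵀP(A−BK) = [0.2349 -0.0750; -0.0750 6.1500]
P' = Q + AᵀP(A−BK) = [5.2349 0.9250; 0.9250 6.4000]
tr(P') = 11.6349

0.1211 -1.4000 0.3368 0.8000


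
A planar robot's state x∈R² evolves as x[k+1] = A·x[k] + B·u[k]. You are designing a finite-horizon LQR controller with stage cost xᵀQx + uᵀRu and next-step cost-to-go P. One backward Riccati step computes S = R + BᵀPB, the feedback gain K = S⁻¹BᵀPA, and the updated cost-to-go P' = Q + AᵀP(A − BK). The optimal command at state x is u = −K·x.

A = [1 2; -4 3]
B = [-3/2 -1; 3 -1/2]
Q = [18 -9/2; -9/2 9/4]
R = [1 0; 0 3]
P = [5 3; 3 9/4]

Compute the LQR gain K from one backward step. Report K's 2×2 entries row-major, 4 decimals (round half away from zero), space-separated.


-1.0664 0.8134 0.6228 -2.0099

BᵀP = [1.5000 2.2500; -6.5000 -4.1250]
S = R + BᵀPB = [1 0; 0 3] + [4.5000 -2.6250; -2.6250 8.5625] = [5.5000 -2.6250; -2.6250 11.5625]
BᵀPA = [-7.5000 9.7500; 10.0000 -25.3750]
K = S⁻¹·BᵀPA = [-1.0664 0.8134; 0.6228 -2.0099]
A−BK = [0.0231 1.2103; -0.4894 -0.4453]
AᵀP(A−BK) = [2.7743 -5.7999; -5.7999 17.3172]
P' = Q + AᵀP(A−BK) = [20.7743 -10.2999; -10.2999 19.5672]
tr(P') = 40.3415


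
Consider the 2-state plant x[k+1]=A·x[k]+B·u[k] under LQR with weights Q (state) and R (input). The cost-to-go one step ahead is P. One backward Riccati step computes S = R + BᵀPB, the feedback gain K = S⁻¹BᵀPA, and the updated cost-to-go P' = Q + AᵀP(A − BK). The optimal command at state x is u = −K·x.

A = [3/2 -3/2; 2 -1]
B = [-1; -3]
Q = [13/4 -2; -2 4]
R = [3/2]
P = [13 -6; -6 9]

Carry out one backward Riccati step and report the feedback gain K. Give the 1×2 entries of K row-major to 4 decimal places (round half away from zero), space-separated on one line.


BᵀP = [5.0000 -21.0000]
S = R + BᵀPB = [3/2] + [58.0000] = [59.5000]
BᵀPA = [-34.5000 13.5000]
K = S⁻¹·BᵀPA = [-0.5798 0.2269]
A−BK = [0.9202 -1.2731; 0.2605 -0.3193]
AᵀP(A−BK) = [9.2458 -12.4223; -12.4223 17.1870]
P' = Q + AᵀP(A−BK) = [12.4958 -14.4223; -14.4223 21.1870]
tr(P') = 33.6828

-0.5798 0.2269


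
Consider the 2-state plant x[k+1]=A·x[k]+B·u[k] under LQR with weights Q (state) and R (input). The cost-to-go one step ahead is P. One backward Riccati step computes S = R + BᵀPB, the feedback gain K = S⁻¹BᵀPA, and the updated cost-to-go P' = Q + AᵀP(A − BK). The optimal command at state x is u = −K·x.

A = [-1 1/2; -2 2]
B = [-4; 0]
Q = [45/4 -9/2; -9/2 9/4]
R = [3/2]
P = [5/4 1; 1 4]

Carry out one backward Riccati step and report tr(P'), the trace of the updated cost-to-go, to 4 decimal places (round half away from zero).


BᵀP = [-5.0000 -4.0000]
S = R + BᵀPB = [3/2] + [20.0000] = [21.5000]
BᵀPA = [13.0000 -10.5000]
K = S⁻¹·BᵀPA = [0.6047 -0.4884]
A−BK = [1.4186 -1.4535; -2.0000 2.0000]
AᵀP(A−BK) = [13.3895 -13.2762; -13.2762 13.1846]
P' = Q + AᵀP(A−BK) = [24.6395 -17.7762; -17.7762 15.4346]
tr(P') = 40.0741

40.0741


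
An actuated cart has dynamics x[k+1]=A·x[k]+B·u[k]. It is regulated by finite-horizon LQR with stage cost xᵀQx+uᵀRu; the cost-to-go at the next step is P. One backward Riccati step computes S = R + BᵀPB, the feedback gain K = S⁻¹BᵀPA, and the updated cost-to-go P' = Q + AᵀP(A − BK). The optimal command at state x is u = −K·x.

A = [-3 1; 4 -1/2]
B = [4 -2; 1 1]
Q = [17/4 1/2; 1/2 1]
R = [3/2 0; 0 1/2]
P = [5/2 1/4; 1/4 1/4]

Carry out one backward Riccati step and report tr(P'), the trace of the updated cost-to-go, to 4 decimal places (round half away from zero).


BᵀP = [10.2500 1.2500; -4.7500 -0.2500]
S = R + BᵀPB = [3/2 0; 0 1/2] + [42.2500 -19.2500; -19.2500 9.2500] = [43.7500 -19.2500; -19.2500 9.7500]
BᵀPA = [-25.7500 9.6250; 13.2500 -4.6250]
K = S⁻¹·BᵀPA = [0.0714 0.0859; 1.5000 -0.3047]
A−BK = [-0.2857 0.0469; 2.4286 -0.2813]
AᵀP(A−BK) = [2.4643 -0.3750; -0.3750 0.0762]
P' = Q + AᵀP(A−BK) = [6.7143 0.1250; 0.1250 1.0762]
tr(P') = 7.7905

7.7905


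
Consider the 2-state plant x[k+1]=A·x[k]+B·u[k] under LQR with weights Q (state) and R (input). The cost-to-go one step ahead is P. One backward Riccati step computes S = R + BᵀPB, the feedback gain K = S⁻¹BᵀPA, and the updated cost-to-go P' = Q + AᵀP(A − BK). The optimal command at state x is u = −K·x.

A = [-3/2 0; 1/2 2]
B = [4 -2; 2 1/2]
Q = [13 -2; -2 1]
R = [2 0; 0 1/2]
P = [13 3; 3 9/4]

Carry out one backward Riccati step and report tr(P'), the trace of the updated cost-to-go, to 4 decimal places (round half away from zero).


BᵀP = [58.0000 16.5000; -24.5000 -4.8750]
S = R + BᵀPB = [2 0; 0 1/2] + [265.0000 -107.7500; -107.7500 46.5625] = [267.0000 -107.7500; -107.7500 47.0625]
BᵀPA = [-78.7500 33.0000; 34.3125 -9.7500]
K = S⁻¹·BᵀPA = [-0.0094 0.5258; 0.7075 0.9967]
A−BK = [-0.0473 -0.1099; 0.1651 0.4500]
AᵀP(A−BK) = [0.2940 0.4591; 0.4591 1.3656]
P' = Q + AᵀP(A−BK) = [13.2940 -1.5409; -1.5409 2.3656]
tr(P') = 15.6596

15.6596


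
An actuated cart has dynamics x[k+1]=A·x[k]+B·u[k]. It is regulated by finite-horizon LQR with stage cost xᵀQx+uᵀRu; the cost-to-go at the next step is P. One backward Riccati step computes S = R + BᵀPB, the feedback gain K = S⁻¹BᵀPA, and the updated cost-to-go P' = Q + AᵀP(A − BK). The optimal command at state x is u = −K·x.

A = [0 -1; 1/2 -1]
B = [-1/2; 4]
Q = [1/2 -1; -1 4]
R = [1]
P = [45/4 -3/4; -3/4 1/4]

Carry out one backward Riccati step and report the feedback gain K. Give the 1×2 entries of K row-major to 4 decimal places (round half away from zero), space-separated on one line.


BᵀP = [-8.6250 1.3750]
S = R + BᵀPB = [1] + [9.8125] = [10.8125]
BᵀPA = [0.6875 7.2500]
K = S⁻¹·BᵀPA = [0.0636 0.6705]
A−BK = [0.0318 -0.6647; 0.2457 -3.6821]
AᵀP(A−BK) = [0.0188 -0.2110; -0.2110 5.1387]
P' = Q + AᵀP(A−BK) = [0.5188 -1.2110; -1.2110 9.1387]
tr(P') = 9.6575

0.0636 0.6705


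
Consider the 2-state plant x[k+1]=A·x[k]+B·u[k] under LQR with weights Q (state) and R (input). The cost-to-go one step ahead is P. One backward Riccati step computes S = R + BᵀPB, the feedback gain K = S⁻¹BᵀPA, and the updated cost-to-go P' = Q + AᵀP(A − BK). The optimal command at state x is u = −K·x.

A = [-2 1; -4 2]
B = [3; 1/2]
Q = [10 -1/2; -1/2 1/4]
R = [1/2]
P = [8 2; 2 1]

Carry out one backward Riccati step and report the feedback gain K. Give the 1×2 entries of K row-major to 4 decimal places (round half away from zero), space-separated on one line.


-0.9651 0.4825

BᵀP = [25.0000 6.5000]
S = R + BᵀPB = [1/2] + [78.2500] = [78.7500]
BᵀPA = [-76.0000 38.0000]
K = S⁻¹·BᵀPA = [-0.9651 0.4825]
A−BK = [0.8952 -0.4476; -3.5175 1.7587]
AᵀP(A−BK) = [6.6540 -3.3270; -3.3270 1.6635]
P' = Q + AᵀP(A−BK) = [16.6540 -3.8270; -3.8270 1.9135]
tr(P') = 18.5675


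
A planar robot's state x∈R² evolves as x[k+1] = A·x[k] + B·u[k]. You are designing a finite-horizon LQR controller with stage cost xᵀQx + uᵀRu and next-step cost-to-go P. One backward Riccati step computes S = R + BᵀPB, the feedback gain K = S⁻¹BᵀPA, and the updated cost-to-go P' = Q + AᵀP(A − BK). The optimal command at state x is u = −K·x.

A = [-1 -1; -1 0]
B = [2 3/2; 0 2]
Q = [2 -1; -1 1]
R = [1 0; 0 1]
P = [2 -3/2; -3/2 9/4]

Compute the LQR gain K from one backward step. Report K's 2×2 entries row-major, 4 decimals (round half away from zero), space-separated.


BᵀP = [4.0000 -3.0000; 0.0000 2.2500]
S = R + BᵀPB = [1 0; 0 1] + [8.0000 0.0000; 0.0000 4.5000] = [9.0000 0.0000; 0.0000 5.5000]
BᵀPA = [-1.0000 -4.0000; -2.2500 0.0000]
K = S⁻¹·BᵀPA = [-0.1111 -0.4444; -0.4091 0.0000]
A−BK = [-0.1641 -0.1111; -0.1818 0.0000]
AᵀP(A−BK) = [0.2184 0.0556; 0.0556 0.2222]
P' = Q + AᵀP(A−BK) = [2.2184 -0.9444; -0.9444 1.2222]
tr(P') = 3.4407

-0.1111 -0.4444 -0.4091 0.0000


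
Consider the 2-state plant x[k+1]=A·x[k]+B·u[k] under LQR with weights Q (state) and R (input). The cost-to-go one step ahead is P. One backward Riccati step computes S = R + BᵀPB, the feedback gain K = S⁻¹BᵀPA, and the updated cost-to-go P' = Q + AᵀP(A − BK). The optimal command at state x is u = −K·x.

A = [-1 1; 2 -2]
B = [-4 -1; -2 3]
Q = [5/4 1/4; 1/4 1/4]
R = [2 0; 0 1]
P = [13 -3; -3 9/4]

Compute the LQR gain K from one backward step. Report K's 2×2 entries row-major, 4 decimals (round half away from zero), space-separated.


0.0812 -0.0812 0.6878 -0.6878

BᵀP = [-46.0000 7.5000; -22.0000 9.7500]
S = R + BᵀPB = [2 0; 0 1] + [169.0000 68.5000; 68.5000 51.2500] = [171.0000 68.5000; 68.5000 52.2500]
BᵀPA = [61.0000 -61.0000; 41.5000 -41.5000]
K = S⁻¹·BᵀPA = [0.0812 -0.0812; 0.6878 -0.6878]
A−BK = [0.0126 -0.0126; 0.0990 -0.0990]
AᵀP(A−BK) = [0.5029 -0.5029; -0.5029 0.5029]
P' = Q + AᵀP(A−BK) = [1.7529 -0.2529; -0.2529 0.7529]
tr(P') = 2.5058


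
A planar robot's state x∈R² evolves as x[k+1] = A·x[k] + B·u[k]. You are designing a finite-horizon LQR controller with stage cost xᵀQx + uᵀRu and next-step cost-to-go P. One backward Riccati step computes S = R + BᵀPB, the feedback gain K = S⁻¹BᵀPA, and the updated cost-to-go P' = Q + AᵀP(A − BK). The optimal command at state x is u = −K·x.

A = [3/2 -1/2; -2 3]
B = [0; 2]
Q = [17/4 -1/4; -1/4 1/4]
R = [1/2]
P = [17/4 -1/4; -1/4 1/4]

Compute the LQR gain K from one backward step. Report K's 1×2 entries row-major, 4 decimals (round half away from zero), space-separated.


BᵀP = [-0.5000 0.5000]
S = R + BᵀPB = [1/2] + [1.0000] = [1.5000]
BᵀPA = [-1.7500 1.7500]
K = S⁻¹·BᵀPA = [-1.1667 1.1667]
A−BK = [1.5000 -0.5000; 0.3333 0.6667]
AᵀP(A−BK) = [10.0208 -4.0208; -4.0208 2.0208]
P' = Q + AᵀP(A−BK) = [14.2708 -4.2708; -4.2708 2.2708]
tr(P') = 16.5417

-1.1667 1.1667


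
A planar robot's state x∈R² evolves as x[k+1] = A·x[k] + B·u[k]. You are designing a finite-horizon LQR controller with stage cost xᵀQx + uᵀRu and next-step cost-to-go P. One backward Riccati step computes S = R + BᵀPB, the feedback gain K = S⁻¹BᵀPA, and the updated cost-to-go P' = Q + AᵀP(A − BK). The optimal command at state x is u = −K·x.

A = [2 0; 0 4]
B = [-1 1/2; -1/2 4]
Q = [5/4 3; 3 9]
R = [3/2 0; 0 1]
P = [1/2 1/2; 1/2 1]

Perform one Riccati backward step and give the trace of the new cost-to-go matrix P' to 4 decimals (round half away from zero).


11.9464

BᵀP = [-0.7500 -1.0000; 2.2500 4.2500]
S = R + BᵀPB = [3/2 0; 0 1] + [1.2500 -4.3750; -4.3750 18.1250] = [2.7500 -4.3750; -4.3750 19.1250]
BᵀPA = [-1.5000 -4.0000; 4.5000 17.0000]
K = S⁻¹·BᵀPA = [-0.2690 -0.0635; 0.1738 0.8744]
A−BK = [1.6441 -0.5007; -0.8295 0.4708]
AᵀP(A−BK) = [0.8146 -0.0299; -0.0299 0.8818]
P' = Q + AᵀP(A−BK) = [2.0646 2.9701; 2.9701 9.8818]
tr(P') = 11.9464


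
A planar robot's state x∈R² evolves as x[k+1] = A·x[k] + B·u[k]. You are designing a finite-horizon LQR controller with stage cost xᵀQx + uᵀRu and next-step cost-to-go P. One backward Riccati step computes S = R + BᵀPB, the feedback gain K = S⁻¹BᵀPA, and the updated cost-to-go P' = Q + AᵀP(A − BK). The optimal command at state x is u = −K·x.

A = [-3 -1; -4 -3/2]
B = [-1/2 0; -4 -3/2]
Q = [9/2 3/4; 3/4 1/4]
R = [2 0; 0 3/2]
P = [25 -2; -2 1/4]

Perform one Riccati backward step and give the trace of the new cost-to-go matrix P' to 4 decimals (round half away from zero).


BᵀP = [-4.5000 0.0000; 3.0000 -0.3750]
S = R + BᵀPB = [2 0; 0 3/2] + [2.2500 0.0000; 0.0000 0.5625] = [4.2500 0.0000; 0.0000 2.0625]
BᵀPA = [13.5000 4.5000; -7.5000 -2.4375]
K = S⁻¹·BᵀPA = [3.1765 1.0588; -3.6364 -1.1818]
A−BK = [-1.4118 -0.4706; 3.2513 0.9626]
AᵀP(A−BK) = [110.8449 36.3422; 36.3422 11.9171]
P' = Q + AᵀP(A−BK) = [115.3449 37.0922; 37.0922 12.1671]
tr(P') = 127.5120

127.5120


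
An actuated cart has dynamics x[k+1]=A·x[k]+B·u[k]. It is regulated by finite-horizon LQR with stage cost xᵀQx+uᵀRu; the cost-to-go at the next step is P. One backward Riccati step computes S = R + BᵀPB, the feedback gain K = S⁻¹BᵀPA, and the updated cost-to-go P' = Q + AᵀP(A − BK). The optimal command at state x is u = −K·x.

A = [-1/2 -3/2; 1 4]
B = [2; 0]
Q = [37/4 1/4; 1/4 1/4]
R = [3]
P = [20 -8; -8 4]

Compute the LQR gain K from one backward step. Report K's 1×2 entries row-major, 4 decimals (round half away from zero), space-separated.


BᵀP = [40.0000 -16.0000]
S = R + BᵀPB = [3] + [80.0000] = [83.0000]
BᵀPA = [-36.0000 -124.0000]
K = S⁻¹·BᵀPA = [-0.4337 -1.4940]
A−BK = [0.3675 1.4880; 1.0000 4.0000]
AᵀP(A−BK) = [1.3855 5.2169; 5.2169 19.7470]
P' = Q + AᵀP(A−BK) = [10.6355 5.4669; 5.4669 19.9970]
tr(P') = 30.6325

-0.4337 -1.4940


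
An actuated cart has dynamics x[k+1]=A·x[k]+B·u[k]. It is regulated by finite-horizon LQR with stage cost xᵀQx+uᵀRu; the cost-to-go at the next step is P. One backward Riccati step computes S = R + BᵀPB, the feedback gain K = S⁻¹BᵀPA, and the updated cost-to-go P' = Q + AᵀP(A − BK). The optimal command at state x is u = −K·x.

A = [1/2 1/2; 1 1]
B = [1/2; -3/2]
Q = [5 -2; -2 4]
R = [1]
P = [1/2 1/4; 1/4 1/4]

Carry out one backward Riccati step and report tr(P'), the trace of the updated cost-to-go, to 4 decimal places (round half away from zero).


BᵀP = [-0.1250 -0.2500]
S = R + BᵀPB = [1] + [0.3125] = [1.3125]
BᵀPA = [-0.3125 -0.3125]
K = S⁻¹·BᵀPA = [-0.2381 -0.2381]
A−BK = [0.6190 0.6190; 0.6429 0.6429]
AᵀP(A−BK) = [0.5506 0.5506; 0.5506 0.5506]
P' = Q + AᵀP(A−BK) = [5.5506 -1.4494; -1.4494 4.5506]
tr(P') = 10.1012

10.1012


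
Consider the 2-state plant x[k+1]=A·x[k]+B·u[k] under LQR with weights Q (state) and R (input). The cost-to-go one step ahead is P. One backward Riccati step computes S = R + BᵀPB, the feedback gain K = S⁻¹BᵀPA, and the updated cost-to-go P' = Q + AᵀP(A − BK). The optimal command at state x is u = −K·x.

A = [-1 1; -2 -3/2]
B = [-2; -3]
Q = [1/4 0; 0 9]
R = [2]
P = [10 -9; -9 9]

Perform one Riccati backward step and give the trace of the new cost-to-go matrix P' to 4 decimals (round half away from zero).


BᵀP = [7.0000 -9.0000]
S = R + BᵀPB = [2] + [13.0000] = [15.0000]
BᵀPA = [11.0000 20.5000]
K = S⁻¹·BᵀPA = [0.7333 1.3667]
A−BK = [0.4667 3.7333; 0.2000 2.6000]
AᵀP(A−BK) = [1.9333 6.4667; 6.4667 29.2333]
P' = Q + AᵀP(A−BK) = [2.1833 6.4667; 6.4667 38.2333]
tr(P') = 40.4167

40.4167


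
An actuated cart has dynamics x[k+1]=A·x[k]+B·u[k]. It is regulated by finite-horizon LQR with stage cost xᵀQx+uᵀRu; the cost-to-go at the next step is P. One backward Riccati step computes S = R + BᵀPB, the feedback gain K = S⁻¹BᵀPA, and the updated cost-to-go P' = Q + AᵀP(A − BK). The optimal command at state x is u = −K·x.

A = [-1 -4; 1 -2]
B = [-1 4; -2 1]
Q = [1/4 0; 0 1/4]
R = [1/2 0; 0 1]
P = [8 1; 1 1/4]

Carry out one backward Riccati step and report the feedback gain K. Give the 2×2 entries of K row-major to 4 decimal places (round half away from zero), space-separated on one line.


-0.2029 0.5435 -0.2708 -0.8593

BᵀP = [-10.0000 -1.5000; 33.0000 4.2500]
S = R + BᵀPB = [1/2 0; 0 1] + [13.0000 -41.5000; -41.5000 136.2500] = [13.5000 -41.5000; -41.5000 137.2500]
BᵀPA = [8.5000 43.0000; -28.7500 -140.5000]
K = S⁻¹·BᵀPA = [-0.2029 0.5435; -0.2708 -0.8593]
A−BK = [-0.1196 -0.0191; 0.8651 -0.0536]
AᵀP(A−BK) = [0.1885 0.1742; 0.1742 0.8919]
P' = Q + AᵀP(A−BK) = [0.4385 0.1742; 0.1742 1.1419]
tr(P') = 1.5804


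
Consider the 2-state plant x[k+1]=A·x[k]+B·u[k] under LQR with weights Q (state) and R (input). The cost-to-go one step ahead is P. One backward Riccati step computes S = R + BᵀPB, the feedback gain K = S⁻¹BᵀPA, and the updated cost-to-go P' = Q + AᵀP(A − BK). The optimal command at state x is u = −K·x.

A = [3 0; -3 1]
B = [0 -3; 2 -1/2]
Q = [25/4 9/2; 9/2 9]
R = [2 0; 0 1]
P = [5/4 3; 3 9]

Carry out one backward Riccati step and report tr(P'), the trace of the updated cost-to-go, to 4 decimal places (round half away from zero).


19.5922

BᵀP = [6.0000 18.0000; -5.2500 -13.5000]
S = R + BᵀPB = [2 0; 0 1] + [36.0000 -27.0000; -27.0000 22.5000] = [38.0000 -27.0000; -27.0000 23.5000]
BᵀPA = [-36.0000 18.0000; 24.7500 -13.5000]
K = S⁻¹·BᵀPA = [-1.0838 0.3567; -0.1921 -0.1646]
A−BK = [2.4238 -0.4939; -0.9284 0.2043]
AᵀP(A−BK) = [3.9855 -1.0838; -1.0838 0.3567]
P' = Q + AᵀP(A−BK) = [10.2355 3.4162; 3.4162 9.3567]
tr(P') = 19.5922


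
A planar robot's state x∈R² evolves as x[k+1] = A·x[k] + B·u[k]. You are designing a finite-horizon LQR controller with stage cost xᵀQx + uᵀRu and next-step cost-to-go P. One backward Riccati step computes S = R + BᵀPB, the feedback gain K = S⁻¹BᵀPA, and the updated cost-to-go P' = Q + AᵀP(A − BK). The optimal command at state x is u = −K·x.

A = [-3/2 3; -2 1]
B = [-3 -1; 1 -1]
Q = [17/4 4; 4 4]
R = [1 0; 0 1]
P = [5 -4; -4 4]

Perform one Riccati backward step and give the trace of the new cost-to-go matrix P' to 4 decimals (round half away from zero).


11.2302

BᵀP = [-19.0000 16.0000; -1.0000 0.0000]
S = R + BᵀPB = [1 0; 0 1] + [73.0000 3.0000; 3.0000 1.0000] = [74.0000 3.0000; 3.0000 2.0000]
BᵀPA = [-3.5000 -41.0000; 1.5000 -3.0000]
K = S⁻¹·BᵀPA = [-0.0827 -0.5252; 0.8741 -0.7122]
A−BK = [-0.8741 0.7122; -1.0432 0.8129]
AᵀP(A−BK) = [1.6493 -1.2698; -1.2698 1.3309]
P' = Q + AᵀP(A−BK) = [5.8993 2.7302; 2.7302 5.3309]
tr(P') = 11.2302


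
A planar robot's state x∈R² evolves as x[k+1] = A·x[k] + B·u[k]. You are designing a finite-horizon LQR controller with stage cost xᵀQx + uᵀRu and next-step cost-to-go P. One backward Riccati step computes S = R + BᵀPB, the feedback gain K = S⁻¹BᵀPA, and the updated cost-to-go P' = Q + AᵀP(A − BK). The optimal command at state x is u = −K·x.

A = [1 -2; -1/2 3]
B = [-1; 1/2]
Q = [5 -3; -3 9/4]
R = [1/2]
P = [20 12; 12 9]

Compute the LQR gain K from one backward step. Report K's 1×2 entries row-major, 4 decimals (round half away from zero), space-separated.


BᵀP = [-14.0000 -7.5000]
S = R + BᵀPB = [1/2] + [10.2500] = [10.7500]
BᵀPA = [-10.2500 5.5000]
K = S⁻¹·BᵀPA = [-0.9535 0.5116]
A−BK = [0.0465 -1.4884; -0.0233 2.7442]
AᵀP(A−BK) = [0.4767 -0.2558; -0.2558 14.1860]
P' = Q + AᵀP(A−BK) = [5.4767 -3.2558; -3.2558 16.4360]
tr(P') = 21.9128

-0.9535 0.5116


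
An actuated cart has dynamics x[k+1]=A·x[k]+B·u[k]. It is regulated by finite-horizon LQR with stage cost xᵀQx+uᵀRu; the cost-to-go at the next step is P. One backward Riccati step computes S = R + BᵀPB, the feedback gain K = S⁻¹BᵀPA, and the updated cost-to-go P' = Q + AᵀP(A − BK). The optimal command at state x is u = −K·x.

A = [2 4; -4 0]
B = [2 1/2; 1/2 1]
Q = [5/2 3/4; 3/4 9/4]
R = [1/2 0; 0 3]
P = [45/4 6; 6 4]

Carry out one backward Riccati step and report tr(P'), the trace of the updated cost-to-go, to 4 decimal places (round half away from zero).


BᵀP = [25.5000 14.0000; 11.6250 7.0000]
S = R + BᵀPB = [1/2 0; 0 3] + [58.0000 26.7500; 26.7500 12.8125] = [58.5000 26.7500; 26.7500 15.8125]
BᵀPA = [-5.0000 102.0000; -4.7500 46.5000]
K = S⁻¹·BᵀPA = [0.2292 1.7616; -0.6881 -0.0394]
A−BK = [1.8857 0.4965; -3.4265 -0.8414]
AᵀP(A−BK) = [10.8775 2.6209; 2.6209 2.1483]
P' = Q + AᵀP(A−BK) = [13.3775 3.3709; 3.3709 4.3983]
tr(P') = 17.7758

17.7758


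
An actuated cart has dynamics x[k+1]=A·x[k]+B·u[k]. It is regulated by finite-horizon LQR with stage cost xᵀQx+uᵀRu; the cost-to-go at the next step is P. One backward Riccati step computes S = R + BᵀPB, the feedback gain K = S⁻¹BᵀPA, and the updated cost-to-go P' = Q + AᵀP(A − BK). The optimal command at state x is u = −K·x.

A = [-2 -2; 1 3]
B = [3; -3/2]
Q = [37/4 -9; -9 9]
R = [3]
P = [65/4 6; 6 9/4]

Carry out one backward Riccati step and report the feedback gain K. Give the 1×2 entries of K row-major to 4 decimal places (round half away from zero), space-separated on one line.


-0.6467 -0.3551

BᵀP = [39.7500 14.6250]
S = R + BᵀPB = [3] + [97.3125] = [100.3125]
BᵀPA = [-64.8750 -35.6250]
K = S⁻¹·BᵀPA = [-0.6467 -0.3551]
A−BK = [-0.0598 -0.9346; 0.0299 2.4673]
AᵀP(A−BK) = [1.2935 0.7103; 0.7103 0.5981]
P' = Q + AᵀP(A−BK) = [10.5435 -8.2897; -8.2897 9.5981]
tr(P') = 20.1416


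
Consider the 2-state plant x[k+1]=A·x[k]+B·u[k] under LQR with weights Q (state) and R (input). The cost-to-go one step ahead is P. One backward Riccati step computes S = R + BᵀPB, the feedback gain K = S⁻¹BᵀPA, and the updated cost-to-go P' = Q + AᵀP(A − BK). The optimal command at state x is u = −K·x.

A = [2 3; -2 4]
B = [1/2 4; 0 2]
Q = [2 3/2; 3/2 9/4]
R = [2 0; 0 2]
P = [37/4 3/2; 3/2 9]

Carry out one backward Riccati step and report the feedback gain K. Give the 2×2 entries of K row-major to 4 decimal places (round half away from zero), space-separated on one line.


BᵀP = [4.6250 0.7500; 40.0000 24.0000]
S = R + BᵀPB = [2 0; 0 2] + [2.3125 20.0000; 20.0000 208.0000] = [4.3125 20.0000; 20.0000 210.0000]
BᵀPA = [7.7500 16.8750; 32.0000 216.0000]
K = S⁻¹·BᵀPA = [1.9530 -1.5352; -0.0336 1.1748]
A−BK = [1.1580 -0.9315; -1.9328 1.6504]
AᵀP(A−BK) = [46.9399 -39.1951; -39.1951 35.4037]
P' = Q + AᵀP(A−BK) = [48.9399 -37.6951; -37.6951 37.6537]
tr(P') = 86.5936

1.9530 -1.5352 -0.0336 1.1748


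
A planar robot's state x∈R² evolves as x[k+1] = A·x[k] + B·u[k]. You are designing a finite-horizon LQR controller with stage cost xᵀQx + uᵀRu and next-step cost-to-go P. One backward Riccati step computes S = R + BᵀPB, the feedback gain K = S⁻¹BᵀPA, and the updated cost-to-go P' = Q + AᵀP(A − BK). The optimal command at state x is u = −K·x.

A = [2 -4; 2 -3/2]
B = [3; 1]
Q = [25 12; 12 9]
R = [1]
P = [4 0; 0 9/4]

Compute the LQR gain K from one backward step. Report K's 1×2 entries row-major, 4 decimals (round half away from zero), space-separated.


BᵀP = [12.0000 2.2500]
S = R + BᵀPB = [1] + [38.2500] = [39.2500]
BᵀPA = [28.5000 -51.3750]
K = S⁻¹·BᵀPA = [0.7261 -1.3089]
A−BK = [-0.1783 -0.0732; 1.2739 -0.1911]
AᵀP(A−BK) = [4.3057 -1.4459; -1.4459 1.8169]
P' = Q + AᵀP(A−BK) = [29.3057 10.5541; 10.5541 10.8169]
tr(P') = 40.1226

0.7261 -1.3089


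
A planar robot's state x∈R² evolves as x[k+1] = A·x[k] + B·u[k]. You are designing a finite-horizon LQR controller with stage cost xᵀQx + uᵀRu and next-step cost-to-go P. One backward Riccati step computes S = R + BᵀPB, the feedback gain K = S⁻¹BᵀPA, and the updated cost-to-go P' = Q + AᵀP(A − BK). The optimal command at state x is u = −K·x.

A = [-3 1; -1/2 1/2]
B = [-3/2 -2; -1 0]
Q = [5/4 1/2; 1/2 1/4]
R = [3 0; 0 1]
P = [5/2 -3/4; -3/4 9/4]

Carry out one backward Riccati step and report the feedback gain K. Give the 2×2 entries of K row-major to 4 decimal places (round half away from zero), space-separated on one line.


0.3344 -0.2325 1.1131 -0.2596

BᵀP = [-3.0000 -1.1250; -5.0000 1.5000]
S = R + BᵀPB = [3 0; 0 1] + [5.6250 6.0000; 6.0000 10.0000] = [8.6250 6.0000; 6.0000 11.0000]
BᵀPA = [9.5625 -3.5625; 14.2500 -4.2500]
K = S⁻¹·BᵀPA = [0.3344 -0.2325; 1.1131 -0.2596]
A−BK = [-0.2723 0.1322; -0.1656 0.2675]
AᵀP(A−BK) = [1.7538 -0.6407; -0.6407 0.3812]
P' = Q + AᵀP(A−BK) = [3.0038 -0.1407; -0.1407 0.6312]
tr(P') = 3.6350
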